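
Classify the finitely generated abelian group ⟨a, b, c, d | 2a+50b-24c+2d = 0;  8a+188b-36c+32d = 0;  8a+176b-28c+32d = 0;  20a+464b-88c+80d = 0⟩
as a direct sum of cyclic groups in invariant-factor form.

rank_ℚ(R)=4; free=4−4=0
SNF(R) diag = [2, 4, 12, 12] → torsion [2, 4, 12, 12]

Answer: M ≅ ℤ/2 ⊕ ℤ/4 ⊕ ℤ/12 ⊕ ℤ/12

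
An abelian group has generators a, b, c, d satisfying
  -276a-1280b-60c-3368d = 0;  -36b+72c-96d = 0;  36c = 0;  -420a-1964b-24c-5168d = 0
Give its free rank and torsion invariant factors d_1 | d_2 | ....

Answer: M ≅ ℤ/4 ⊕ ℤ/12 ⊕ ℤ/36 ⊕ ℤ/72

Derivation:
rank_ℚ(R)=4; free=4−4=0
SNF(R) diag = [4, 12, 36, 72] → torsion [4, 12, 36, 72]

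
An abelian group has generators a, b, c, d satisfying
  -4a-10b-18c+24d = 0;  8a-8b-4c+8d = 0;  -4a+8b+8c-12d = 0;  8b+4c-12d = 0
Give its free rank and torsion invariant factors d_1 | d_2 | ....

rank_ℚ(R)=4; free=4−4=0
SNF(R) diag = [2, 4, 4, 4] → torsion [2, 4, 4, 4]

Answer: M ≅ ℤ/2 ⊕ ℤ/4 ⊕ ℤ/4 ⊕ ℤ/4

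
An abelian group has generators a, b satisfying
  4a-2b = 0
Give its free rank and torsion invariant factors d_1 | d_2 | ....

rank_ℚ(R)=1; free=2−1=1
SNF(R) diag = [2] → torsion [2]

Answer: M ≅ ℤ^1 ⊕ ℤ/2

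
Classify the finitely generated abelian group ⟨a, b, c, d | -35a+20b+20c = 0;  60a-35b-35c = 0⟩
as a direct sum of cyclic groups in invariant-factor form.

rank_ℚ(R)=2; free=4−2=2
SNF(R) diag = [5, 5] → torsion [5, 5]

Answer: M ≅ ℤ^2 ⊕ ℤ/5 ⊕ ℤ/5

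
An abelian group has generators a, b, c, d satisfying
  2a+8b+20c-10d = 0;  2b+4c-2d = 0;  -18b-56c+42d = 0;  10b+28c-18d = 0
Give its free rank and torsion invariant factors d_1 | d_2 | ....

Answer: M ≅ ℤ/2 ⊕ ℤ/2 ⊕ ℤ/4 ⊕ ℤ/8

Derivation:
rank_ℚ(R)=4; free=4−4=0
SNF(R) diag = [2, 2, 4, 8] → torsion [2, 2, 4, 8]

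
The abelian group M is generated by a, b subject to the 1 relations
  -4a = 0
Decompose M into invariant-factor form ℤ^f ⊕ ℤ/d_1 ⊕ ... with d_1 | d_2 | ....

Answer: M ≅ ℤ^1 ⊕ ℤ/4

Derivation:
rank_ℚ(R)=1; free=2−1=1
SNF(R) diag = [4] → torsion [4]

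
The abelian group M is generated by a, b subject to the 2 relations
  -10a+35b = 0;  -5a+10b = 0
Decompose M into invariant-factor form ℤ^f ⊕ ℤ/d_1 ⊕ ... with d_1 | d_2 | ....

Answer: M ≅ ℤ/5 ⊕ ℤ/15

Derivation:
rank_ℚ(R)=2; free=2−2=0
SNF(R) diag = [5, 15] → torsion [5, 15]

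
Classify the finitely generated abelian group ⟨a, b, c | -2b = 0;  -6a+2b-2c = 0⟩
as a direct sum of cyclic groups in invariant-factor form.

rank_ℚ(R)=2; free=3−2=1
SNF(R) diag = [2, 2] → torsion [2, 2]

Answer: M ≅ ℤ^1 ⊕ ℤ/2 ⊕ ℤ/2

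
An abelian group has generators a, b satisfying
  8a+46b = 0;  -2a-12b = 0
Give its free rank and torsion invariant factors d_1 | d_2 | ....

rank_ℚ(R)=2; free=2−2=0
SNF(R) diag = [2, 2] → torsion [2, 2]

Answer: M ≅ ℤ/2 ⊕ ℤ/2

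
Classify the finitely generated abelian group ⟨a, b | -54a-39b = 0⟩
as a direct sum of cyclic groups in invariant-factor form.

rank_ℚ(R)=1; free=2−1=1
SNF(R) diag = [3] → torsion [3]

Answer: M ≅ ℤ^1 ⊕ ℤ/3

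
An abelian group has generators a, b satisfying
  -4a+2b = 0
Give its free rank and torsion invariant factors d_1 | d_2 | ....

rank_ℚ(R)=1; free=2−1=1
SNF(R) diag = [2] → torsion [2]

Answer: M ≅ ℤ^1 ⊕ ℤ/2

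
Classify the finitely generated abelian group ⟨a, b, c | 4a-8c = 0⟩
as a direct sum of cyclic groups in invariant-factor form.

rank_ℚ(R)=1; free=3−1=2
SNF(R) diag = [4] → torsion [4]

Answer: M ≅ ℤ^2 ⊕ ℤ/4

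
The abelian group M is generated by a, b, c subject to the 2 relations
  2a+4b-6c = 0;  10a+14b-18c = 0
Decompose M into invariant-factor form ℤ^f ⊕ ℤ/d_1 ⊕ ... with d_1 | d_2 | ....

rank_ℚ(R)=2; free=3−2=1
SNF(R) diag = [2, 6] → torsion [2, 6]

Answer: M ≅ ℤ^1 ⊕ ℤ/2 ⊕ ℤ/6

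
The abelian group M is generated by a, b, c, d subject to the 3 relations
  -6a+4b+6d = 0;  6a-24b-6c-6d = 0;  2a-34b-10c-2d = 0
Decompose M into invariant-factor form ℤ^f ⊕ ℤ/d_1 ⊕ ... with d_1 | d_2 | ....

Answer: M ≅ ℤ^1 ⊕ ℤ/2 ⊕ ℤ/2 ⊕ ℤ/6

Derivation:
rank_ℚ(R)=3; free=4−3=1
SNF(R) diag = [2, 2, 6] → torsion [2, 2, 6]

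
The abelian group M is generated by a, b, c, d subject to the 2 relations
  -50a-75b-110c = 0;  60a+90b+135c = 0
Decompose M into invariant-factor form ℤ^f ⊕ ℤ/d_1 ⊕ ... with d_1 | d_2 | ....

Answer: M ≅ ℤ^2 ⊕ ℤ/5 ⊕ ℤ/15

Derivation:
rank_ℚ(R)=2; free=4−2=2
SNF(R) diag = [5, 15] → torsion [5, 15]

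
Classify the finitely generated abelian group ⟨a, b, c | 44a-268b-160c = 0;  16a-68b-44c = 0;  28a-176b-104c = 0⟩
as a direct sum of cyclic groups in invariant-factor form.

Answer: M ≅ ℤ/4 ⊕ ℤ/12 ⊕ ℤ/12

Derivation:
rank_ℚ(R)=3; free=3−3=0
SNF(R) diag = [4, 12, 12] → torsion [4, 12, 12]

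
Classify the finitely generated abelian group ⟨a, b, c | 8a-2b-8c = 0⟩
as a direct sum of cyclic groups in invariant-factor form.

Answer: M ≅ ℤ^2 ⊕ ℤ/2

Derivation:
rank_ℚ(R)=1; free=3−1=2
SNF(R) diag = [2] → torsion [2]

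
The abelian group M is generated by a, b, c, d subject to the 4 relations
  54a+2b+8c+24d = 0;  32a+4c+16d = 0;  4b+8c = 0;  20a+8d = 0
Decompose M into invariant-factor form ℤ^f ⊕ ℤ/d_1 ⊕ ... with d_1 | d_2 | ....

rank_ℚ(R)=4; free=4−4=0
SNF(R) diag = [2, 4, 4, 8] → torsion [2, 4, 4, 8]

Answer: M ≅ ℤ/2 ⊕ ℤ/4 ⊕ ℤ/4 ⊕ ℤ/8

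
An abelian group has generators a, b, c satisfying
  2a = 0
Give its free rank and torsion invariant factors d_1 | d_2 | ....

Answer: M ≅ ℤ^2 ⊕ ℤ/2

Derivation:
rank_ℚ(R)=1; free=3−1=2
SNF(R) diag = [2] → torsion [2]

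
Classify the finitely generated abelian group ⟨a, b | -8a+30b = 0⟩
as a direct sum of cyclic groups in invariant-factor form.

rank_ℚ(R)=1; free=2−1=1
SNF(R) diag = [2] → torsion [2]

Answer: M ≅ ℤ^1 ⊕ ℤ/2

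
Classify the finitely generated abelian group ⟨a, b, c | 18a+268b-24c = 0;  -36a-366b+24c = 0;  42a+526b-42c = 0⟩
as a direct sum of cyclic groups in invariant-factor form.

rank_ℚ(R)=3; free=3−3=0
SNF(R) diag = [2, 6, 6] → torsion [2, 6, 6]

Answer: M ≅ ℤ/2 ⊕ ℤ/6 ⊕ ℤ/6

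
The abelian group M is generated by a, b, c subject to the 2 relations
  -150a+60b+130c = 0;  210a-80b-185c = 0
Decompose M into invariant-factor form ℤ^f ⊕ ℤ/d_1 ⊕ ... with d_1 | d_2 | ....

rank_ℚ(R)=2; free=3−2=1
SNF(R) diag = [5, 10] → torsion [5, 10]

Answer: M ≅ ℤ^1 ⊕ ℤ/5 ⊕ ℤ/10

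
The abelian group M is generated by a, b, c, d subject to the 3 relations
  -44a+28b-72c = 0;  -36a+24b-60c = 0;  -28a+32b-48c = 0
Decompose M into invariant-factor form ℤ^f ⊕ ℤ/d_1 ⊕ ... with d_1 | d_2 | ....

Answer: M ≅ ℤ^1 ⊕ ℤ/4 ⊕ ℤ/12 ⊕ ℤ/12

Derivation:
rank_ℚ(R)=3; free=4−3=1
SNF(R) diag = [4, 12, 12] → torsion [4, 12, 12]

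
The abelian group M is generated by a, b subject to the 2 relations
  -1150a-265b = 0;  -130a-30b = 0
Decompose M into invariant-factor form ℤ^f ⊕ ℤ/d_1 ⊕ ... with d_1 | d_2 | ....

Answer: M ≅ ℤ/5 ⊕ ℤ/10

Derivation:
rank_ℚ(R)=2; free=2−2=0
SNF(R) diag = [5, 10] → torsion [5, 10]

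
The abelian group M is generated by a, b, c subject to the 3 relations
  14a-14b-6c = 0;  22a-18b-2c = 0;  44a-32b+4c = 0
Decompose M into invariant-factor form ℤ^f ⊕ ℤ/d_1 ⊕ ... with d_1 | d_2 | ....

rank_ℚ(R)=3; free=3−3=0
SNF(R) diag = [2, 4, 4] → torsion [2, 4, 4]

Answer: M ≅ ℤ/2 ⊕ ℤ/4 ⊕ ℤ/4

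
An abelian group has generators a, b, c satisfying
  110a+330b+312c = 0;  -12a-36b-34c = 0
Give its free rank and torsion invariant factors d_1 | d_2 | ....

rank_ℚ(R)=2; free=3−2=1
SNF(R) diag = [2, 2] → torsion [2, 2]

Answer: M ≅ ℤ^1 ⊕ ℤ/2 ⊕ ℤ/2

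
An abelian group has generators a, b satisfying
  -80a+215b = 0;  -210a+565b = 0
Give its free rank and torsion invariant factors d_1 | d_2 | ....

Answer: M ≅ ℤ/5 ⊕ ℤ/10

Derivation:
rank_ℚ(R)=2; free=2−2=0
SNF(R) diag = [5, 10] → torsion [5, 10]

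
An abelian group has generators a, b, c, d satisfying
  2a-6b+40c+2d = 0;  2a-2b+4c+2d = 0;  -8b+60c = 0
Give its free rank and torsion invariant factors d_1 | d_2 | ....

rank_ℚ(R)=3; free=4−3=1
SNF(R) diag = [2, 4, 12] → torsion [2, 4, 12]

Answer: M ≅ ℤ^1 ⊕ ℤ/2 ⊕ ℤ/4 ⊕ ℤ/12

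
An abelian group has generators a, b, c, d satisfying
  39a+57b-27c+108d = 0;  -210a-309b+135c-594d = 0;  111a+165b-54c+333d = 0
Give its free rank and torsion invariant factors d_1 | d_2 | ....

Answer: M ≅ ℤ^1 ⊕ ℤ/3 ⊕ ℤ/9 ⊕ ℤ/27

Derivation:
rank_ℚ(R)=3; free=4−3=1
SNF(R) diag = [3, 9, 27] → torsion [3, 9, 27]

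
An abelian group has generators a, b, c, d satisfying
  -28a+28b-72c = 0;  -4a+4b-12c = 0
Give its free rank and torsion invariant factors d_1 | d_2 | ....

Answer: M ≅ ℤ^2 ⊕ ℤ/4 ⊕ ℤ/12

Derivation:
rank_ℚ(R)=2; free=4−2=2
SNF(R) diag = [4, 12] → torsion [4, 12]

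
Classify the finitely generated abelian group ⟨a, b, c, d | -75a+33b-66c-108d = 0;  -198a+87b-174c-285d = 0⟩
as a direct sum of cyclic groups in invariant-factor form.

Answer: M ≅ ℤ^2 ⊕ ℤ/3 ⊕ ℤ/3

Derivation:
rank_ℚ(R)=2; free=4−2=2
SNF(R) diag = [3, 3] → torsion [3, 3]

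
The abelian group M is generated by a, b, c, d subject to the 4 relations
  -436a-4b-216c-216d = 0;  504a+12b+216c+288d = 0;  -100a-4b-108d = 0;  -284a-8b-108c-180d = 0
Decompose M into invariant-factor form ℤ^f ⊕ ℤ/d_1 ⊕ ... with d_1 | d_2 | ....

Answer: M ≅ ℤ/4 ⊕ ℤ/12 ⊕ ℤ/36 ⊕ ℤ/108

Derivation:
rank_ℚ(R)=4; free=4−4=0
SNF(R) diag = [4, 12, 36, 108] → torsion [4, 12, 36, 108]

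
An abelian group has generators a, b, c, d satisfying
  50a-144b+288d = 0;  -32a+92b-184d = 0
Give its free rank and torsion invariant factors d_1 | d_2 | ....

Answer: M ≅ ℤ^2 ⊕ ℤ/2 ⊕ ℤ/4

Derivation:
rank_ℚ(R)=2; free=4−2=2
SNF(R) diag = [2, 4] → torsion [2, 4]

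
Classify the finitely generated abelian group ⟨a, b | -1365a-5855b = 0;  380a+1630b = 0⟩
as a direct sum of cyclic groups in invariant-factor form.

Answer: M ≅ ℤ/5 ⊕ ℤ/10

Derivation:
rank_ℚ(R)=2; free=2−2=0
SNF(R) diag = [5, 10] → torsion [5, 10]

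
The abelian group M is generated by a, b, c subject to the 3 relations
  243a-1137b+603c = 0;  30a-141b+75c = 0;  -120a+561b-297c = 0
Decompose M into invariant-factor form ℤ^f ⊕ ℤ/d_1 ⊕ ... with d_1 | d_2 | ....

rank_ℚ(R)=3; free=3−3=0
SNF(R) diag = [3, 3, 6] → torsion [3, 3, 6]

Answer: M ≅ ℤ/3 ⊕ ℤ/3 ⊕ ℤ/6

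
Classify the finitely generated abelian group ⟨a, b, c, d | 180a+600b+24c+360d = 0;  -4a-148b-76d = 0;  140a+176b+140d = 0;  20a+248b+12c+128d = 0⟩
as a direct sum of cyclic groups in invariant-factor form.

rank_ℚ(R)=4; free=4−4=0
SNF(R) diag = [4, 12, 36, 36] → torsion [4, 12, 36, 36]

Answer: M ≅ ℤ/4 ⊕ ℤ/12 ⊕ ℤ/36 ⊕ ℤ/36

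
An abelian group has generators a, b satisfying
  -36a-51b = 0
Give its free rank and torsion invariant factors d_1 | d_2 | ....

Answer: M ≅ ℤ^1 ⊕ ℤ/3

Derivation:
rank_ℚ(R)=1; free=2−1=1
SNF(R) diag = [3] → torsion [3]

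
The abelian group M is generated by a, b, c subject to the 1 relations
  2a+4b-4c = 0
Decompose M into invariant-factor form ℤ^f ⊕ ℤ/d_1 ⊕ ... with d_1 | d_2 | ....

Answer: M ≅ ℤ^2 ⊕ ℤ/2

Derivation:
rank_ℚ(R)=1; free=3−1=2
SNF(R) diag = [2] → torsion [2]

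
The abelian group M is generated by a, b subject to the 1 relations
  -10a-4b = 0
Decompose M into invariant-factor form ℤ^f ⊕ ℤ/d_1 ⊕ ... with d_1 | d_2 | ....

rank_ℚ(R)=1; free=2−1=1
SNF(R) diag = [2] → torsion [2]

Answer: M ≅ ℤ^1 ⊕ ℤ/2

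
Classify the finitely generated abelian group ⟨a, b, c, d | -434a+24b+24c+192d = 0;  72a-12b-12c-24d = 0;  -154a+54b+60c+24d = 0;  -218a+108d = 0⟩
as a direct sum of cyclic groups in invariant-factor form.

rank_ℚ(R)=4; free=4−4=0
SNF(R) diag = [2, 6, 12, 36] → torsion [2, 6, 12, 36]

Answer: M ≅ ℤ/2 ⊕ ℤ/6 ⊕ ℤ/12 ⊕ ℤ/36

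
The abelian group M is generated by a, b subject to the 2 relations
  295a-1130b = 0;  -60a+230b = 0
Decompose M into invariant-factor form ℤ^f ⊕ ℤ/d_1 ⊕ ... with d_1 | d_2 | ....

rank_ℚ(R)=2; free=2−2=0
SNF(R) diag = [5, 10] → torsion [5, 10]

Answer: M ≅ ℤ/5 ⊕ ℤ/10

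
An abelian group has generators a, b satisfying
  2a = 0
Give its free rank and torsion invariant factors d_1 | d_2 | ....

Answer: M ≅ ℤ^1 ⊕ ℤ/2

Derivation:
rank_ℚ(R)=1; free=2−1=1
SNF(R) diag = [2] → torsion [2]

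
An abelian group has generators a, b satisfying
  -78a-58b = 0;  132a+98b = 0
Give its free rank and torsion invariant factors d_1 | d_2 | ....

Answer: M ≅ ℤ/2 ⊕ ℤ/6

Derivation:
rank_ℚ(R)=2; free=2−2=0
SNF(R) diag = [2, 6] → torsion [2, 6]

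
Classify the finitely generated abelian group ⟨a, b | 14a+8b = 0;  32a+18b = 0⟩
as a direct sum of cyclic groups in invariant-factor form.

Answer: M ≅ ℤ/2 ⊕ ℤ/2

Derivation:
rank_ℚ(R)=2; free=2−2=0
SNF(R) diag = [2, 2] → torsion [2, 2]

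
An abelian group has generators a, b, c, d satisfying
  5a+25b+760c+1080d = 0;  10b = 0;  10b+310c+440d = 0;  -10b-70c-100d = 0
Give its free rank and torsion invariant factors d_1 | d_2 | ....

Answer: M ≅ ℤ/5 ⊕ ℤ/10 ⊕ ℤ/10 ⊕ ℤ/20

Derivation:
rank_ℚ(R)=4; free=4−4=0
SNF(R) diag = [5, 10, 10, 20] → torsion [5, 10, 10, 20]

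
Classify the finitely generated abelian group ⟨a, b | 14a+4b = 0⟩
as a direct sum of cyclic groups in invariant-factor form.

rank_ℚ(R)=1; free=2−1=1
SNF(R) diag = [2] → torsion [2]

Answer: M ≅ ℤ^1 ⊕ ℤ/2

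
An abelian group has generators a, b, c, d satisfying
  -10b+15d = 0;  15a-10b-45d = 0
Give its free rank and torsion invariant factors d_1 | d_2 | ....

Answer: M ≅ ℤ^2 ⊕ ℤ/5 ⊕ ℤ/15

Derivation:
rank_ℚ(R)=2; free=4−2=2
SNF(R) diag = [5, 15] → torsion [5, 15]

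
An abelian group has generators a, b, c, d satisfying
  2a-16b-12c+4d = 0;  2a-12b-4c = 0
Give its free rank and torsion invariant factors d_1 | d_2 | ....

Answer: M ≅ ℤ^2 ⊕ ℤ/2 ⊕ ℤ/4

Derivation:
rank_ℚ(R)=2; free=4−2=2
SNF(R) diag = [2, 4] → torsion [2, 4]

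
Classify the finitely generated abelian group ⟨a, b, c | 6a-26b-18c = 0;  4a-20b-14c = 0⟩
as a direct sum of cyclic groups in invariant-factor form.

Answer: M ≅ ℤ^1 ⊕ ℤ/2 ⊕ ℤ/2

Derivation:
rank_ℚ(R)=2; free=3−2=1
SNF(R) diag = [2, 2] → torsion [2, 2]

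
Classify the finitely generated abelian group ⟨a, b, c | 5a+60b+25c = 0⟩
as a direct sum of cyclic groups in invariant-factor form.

rank_ℚ(R)=1; free=3−1=2
SNF(R) diag = [5] → torsion [5]

Answer: M ≅ ℤ^2 ⊕ ℤ/5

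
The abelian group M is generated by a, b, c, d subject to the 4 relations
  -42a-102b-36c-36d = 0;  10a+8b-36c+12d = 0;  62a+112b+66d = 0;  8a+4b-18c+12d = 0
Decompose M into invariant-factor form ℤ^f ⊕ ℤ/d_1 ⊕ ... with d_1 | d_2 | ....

Answer: M ≅ ℤ/2 ⊕ ℤ/6 ⊕ ℤ/18 ⊕ ℤ/54

Derivation:
rank_ℚ(R)=4; free=4−4=0
SNF(R) diag = [2, 6, 18, 54] → torsion [2, 6, 18, 54]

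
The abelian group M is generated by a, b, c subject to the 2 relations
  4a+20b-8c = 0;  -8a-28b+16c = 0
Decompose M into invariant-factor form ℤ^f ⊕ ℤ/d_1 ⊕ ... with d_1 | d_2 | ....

rank_ℚ(R)=2; free=3−2=1
SNF(R) diag = [4, 12] → torsion [4, 12]

Answer: M ≅ ℤ^1 ⊕ ℤ/4 ⊕ ℤ/12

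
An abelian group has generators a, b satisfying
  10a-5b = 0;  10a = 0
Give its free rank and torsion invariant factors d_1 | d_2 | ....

rank_ℚ(R)=2; free=2−2=0
SNF(R) diag = [5, 10] → torsion [5, 10]

Answer: M ≅ ℤ/5 ⊕ ℤ/10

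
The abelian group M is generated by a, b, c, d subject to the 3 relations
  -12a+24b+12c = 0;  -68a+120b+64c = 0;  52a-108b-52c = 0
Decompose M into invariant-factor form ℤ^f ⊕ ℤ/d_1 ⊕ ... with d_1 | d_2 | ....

Answer: M ≅ ℤ^1 ⊕ ℤ/4 ⊕ ℤ/4 ⊕ ℤ/12

Derivation:
rank_ℚ(R)=3; free=4−3=1
SNF(R) diag = [4, 4, 12] → torsion [4, 4, 12]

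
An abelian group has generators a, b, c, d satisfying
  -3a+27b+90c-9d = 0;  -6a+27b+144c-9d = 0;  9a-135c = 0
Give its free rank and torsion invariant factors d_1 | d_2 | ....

rank_ℚ(R)=3; free=4−3=1
SNF(R) diag = [3, 9, 27] → torsion [3, 9, 27]

Answer: M ≅ ℤ^1 ⊕ ℤ/3 ⊕ ℤ/9 ⊕ ℤ/27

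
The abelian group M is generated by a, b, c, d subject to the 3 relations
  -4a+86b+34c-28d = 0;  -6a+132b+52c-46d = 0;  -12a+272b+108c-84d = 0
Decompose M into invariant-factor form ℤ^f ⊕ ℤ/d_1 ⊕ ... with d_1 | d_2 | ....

rank_ℚ(R)=3; free=4−3=1
SNF(R) diag = [2, 2, 4] → torsion [2, 2, 4]

Answer: M ≅ ℤ^1 ⊕ ℤ/2 ⊕ ℤ/2 ⊕ ℤ/4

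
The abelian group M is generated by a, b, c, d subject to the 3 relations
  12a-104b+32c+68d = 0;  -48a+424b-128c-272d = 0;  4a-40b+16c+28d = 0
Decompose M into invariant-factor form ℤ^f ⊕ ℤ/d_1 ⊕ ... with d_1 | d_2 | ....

Answer: M ≅ ℤ^1 ⊕ ℤ/4 ⊕ ℤ/8 ⊕ ℤ/16

Derivation:
rank_ℚ(R)=3; free=4−3=1
SNF(R) diag = [4, 8, 16] → torsion [4, 8, 16]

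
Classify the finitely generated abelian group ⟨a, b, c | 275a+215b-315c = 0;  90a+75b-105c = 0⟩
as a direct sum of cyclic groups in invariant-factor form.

rank_ℚ(R)=2; free=3−2=1
SNF(R) diag = [5, 15] → torsion [5, 15]

Answer: M ≅ ℤ^1 ⊕ ℤ/5 ⊕ ℤ/15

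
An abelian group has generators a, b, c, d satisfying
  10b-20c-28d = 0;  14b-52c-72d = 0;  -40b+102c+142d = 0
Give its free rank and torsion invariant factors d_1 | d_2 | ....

Answer: M ≅ ℤ^1 ⊕ ℤ/2 ⊕ ℤ/2 ⊕ ℤ/4

Derivation:
rank_ℚ(R)=3; free=4−3=1
SNF(R) diag = [2, 2, 4] → torsion [2, 2, 4]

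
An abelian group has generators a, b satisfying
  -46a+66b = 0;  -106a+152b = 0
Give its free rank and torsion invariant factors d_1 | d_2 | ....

rank_ℚ(R)=2; free=2−2=0
SNF(R) diag = [2, 2] → torsion [2, 2]

Answer: M ≅ ℤ/2 ⊕ ℤ/2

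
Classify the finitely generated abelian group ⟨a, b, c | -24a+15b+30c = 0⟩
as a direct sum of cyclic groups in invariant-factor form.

rank_ℚ(R)=1; free=3−1=2
SNF(R) diag = [3] → torsion [3]

Answer: M ≅ ℤ^2 ⊕ ℤ/3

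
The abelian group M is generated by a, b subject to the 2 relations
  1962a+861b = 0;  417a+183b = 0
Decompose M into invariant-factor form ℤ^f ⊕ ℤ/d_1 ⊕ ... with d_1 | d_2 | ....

Answer: M ≅ ℤ/3 ⊕ ℤ/3

Derivation:
rank_ℚ(R)=2; free=2−2=0
SNF(R) diag = [3, 3] → torsion [3, 3]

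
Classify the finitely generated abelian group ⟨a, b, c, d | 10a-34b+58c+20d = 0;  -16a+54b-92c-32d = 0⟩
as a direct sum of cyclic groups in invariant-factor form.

Answer: M ≅ ℤ^2 ⊕ ℤ/2 ⊕ ℤ/2

Derivation:
rank_ℚ(R)=2; free=4−2=2
SNF(R) diag = [2, 2] → torsion [2, 2]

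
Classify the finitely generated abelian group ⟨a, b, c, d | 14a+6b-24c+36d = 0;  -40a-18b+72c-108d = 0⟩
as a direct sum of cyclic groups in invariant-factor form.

rank_ℚ(R)=2; free=4−2=2
SNF(R) diag = [2, 6] → torsion [2, 6]

Answer: M ≅ ℤ^2 ⊕ ℤ/2 ⊕ ℤ/6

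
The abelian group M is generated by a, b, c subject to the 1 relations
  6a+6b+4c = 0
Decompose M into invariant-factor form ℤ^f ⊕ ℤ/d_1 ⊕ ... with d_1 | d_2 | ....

Answer: M ≅ ℤ^2 ⊕ ℤ/2

Derivation:
rank_ℚ(R)=1; free=3−1=2
SNF(R) diag = [2] → torsion [2]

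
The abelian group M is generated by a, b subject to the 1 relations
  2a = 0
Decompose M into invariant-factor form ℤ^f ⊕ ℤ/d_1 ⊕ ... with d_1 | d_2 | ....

rank_ℚ(R)=1; free=2−1=1
SNF(R) diag = [2] → torsion [2]

Answer: M ≅ ℤ^1 ⊕ ℤ/2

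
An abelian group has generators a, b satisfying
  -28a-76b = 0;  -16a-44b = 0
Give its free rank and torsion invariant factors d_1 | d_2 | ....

Answer: M ≅ ℤ/4 ⊕ ℤ/4

Derivation:
rank_ℚ(R)=2; free=2−2=0
SNF(R) diag = [4, 4] → torsion [4, 4]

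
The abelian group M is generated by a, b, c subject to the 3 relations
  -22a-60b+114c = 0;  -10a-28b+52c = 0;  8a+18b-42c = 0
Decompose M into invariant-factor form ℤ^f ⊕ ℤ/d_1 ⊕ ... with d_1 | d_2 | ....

Answer: M ≅ ℤ/2 ⊕ ℤ/2 ⊕ ℤ/6

Derivation:
rank_ℚ(R)=3; free=3−3=0
SNF(R) diag = [2, 2, 6] → torsion [2, 2, 6]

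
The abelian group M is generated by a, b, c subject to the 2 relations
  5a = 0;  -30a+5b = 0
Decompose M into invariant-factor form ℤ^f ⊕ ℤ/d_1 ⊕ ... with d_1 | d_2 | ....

Answer: M ≅ ℤ^1 ⊕ ℤ/5 ⊕ ℤ/5

Derivation:
rank_ℚ(R)=2; free=3−2=1
SNF(R) diag = [5, 5] → torsion [5, 5]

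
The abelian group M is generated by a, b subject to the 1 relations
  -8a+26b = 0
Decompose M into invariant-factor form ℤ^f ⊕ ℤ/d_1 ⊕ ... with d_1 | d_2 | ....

Answer: M ≅ ℤ^1 ⊕ ℤ/2

Derivation:
rank_ℚ(R)=1; free=2−1=1
SNF(R) diag = [2] → torsion [2]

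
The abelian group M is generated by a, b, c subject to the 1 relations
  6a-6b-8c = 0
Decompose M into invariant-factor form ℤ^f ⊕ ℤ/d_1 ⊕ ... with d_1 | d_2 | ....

rank_ℚ(R)=1; free=3−1=2
SNF(R) diag = [2] → torsion [2]

Answer: M ≅ ℤ^2 ⊕ ℤ/2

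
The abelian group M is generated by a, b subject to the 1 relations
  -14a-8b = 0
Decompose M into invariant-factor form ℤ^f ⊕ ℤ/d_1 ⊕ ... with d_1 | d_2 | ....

rank_ℚ(R)=1; free=2−1=1
SNF(R) diag = [2] → torsion [2]

Answer: M ≅ ℤ^1 ⊕ ℤ/2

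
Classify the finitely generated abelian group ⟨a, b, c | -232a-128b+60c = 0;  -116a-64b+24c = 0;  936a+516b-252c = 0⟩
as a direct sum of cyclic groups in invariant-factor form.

rank_ℚ(R)=3; free=3−3=0
SNF(R) diag = [4, 12, 12] → torsion [4, 12, 12]

Answer: M ≅ ℤ/4 ⊕ ℤ/12 ⊕ ℤ/12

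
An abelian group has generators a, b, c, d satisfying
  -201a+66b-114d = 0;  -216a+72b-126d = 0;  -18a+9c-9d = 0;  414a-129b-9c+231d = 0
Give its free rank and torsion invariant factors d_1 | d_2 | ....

rank_ℚ(R)=4; free=4−4=0
SNF(R) diag = [3, 3, 9, 18] → torsion [3, 3, 9, 18]

Answer: M ≅ ℤ/3 ⊕ ℤ/3 ⊕ ℤ/9 ⊕ ℤ/18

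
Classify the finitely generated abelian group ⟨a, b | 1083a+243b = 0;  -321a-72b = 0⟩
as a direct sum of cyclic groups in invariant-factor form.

rank_ℚ(R)=2; free=2−2=0
SNF(R) diag = [3, 9] → torsion [3, 9]

Answer: M ≅ ℤ/3 ⊕ ℤ/9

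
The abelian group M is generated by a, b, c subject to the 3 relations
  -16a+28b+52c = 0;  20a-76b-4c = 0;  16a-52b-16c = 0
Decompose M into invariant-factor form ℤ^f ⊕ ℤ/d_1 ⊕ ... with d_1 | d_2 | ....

Answer: M ≅ ℤ/4 ⊕ ℤ/4 ⊕ ℤ/12

Derivation:
rank_ℚ(R)=3; free=3−3=0
SNF(R) diag = [4, 4, 12] → torsion [4, 4, 12]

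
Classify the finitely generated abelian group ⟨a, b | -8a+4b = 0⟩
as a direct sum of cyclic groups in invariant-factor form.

Answer: M ≅ ℤ^1 ⊕ ℤ/4

Derivation:
rank_ℚ(R)=1; free=2−1=1
SNF(R) diag = [4] → torsion [4]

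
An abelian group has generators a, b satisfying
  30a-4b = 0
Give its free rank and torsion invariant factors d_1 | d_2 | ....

rank_ℚ(R)=1; free=2−1=1
SNF(R) diag = [2] → torsion [2]

Answer: M ≅ ℤ^1 ⊕ ℤ/2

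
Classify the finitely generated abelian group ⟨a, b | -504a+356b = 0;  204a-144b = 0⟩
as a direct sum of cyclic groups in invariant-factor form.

rank_ℚ(R)=2; free=2−2=0
SNF(R) diag = [4, 12] → torsion [4, 12]

Answer: M ≅ ℤ/4 ⊕ ℤ/12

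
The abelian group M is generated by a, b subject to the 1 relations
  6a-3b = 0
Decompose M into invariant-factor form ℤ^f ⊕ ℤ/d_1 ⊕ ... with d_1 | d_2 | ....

Answer: M ≅ ℤ^1 ⊕ ℤ/3

Derivation:
rank_ℚ(R)=1; free=2−1=1
SNF(R) diag = [3] → torsion [3]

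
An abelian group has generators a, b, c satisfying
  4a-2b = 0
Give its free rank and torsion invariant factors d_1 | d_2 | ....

Answer: M ≅ ℤ^2 ⊕ ℤ/2

Derivation:
rank_ℚ(R)=1; free=3−1=2
SNF(R) diag = [2] → torsion [2]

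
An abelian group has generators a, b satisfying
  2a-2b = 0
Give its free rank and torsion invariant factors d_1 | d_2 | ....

rank_ℚ(R)=1; free=2−1=1
SNF(R) diag = [2] → torsion [2]

Answer: M ≅ ℤ^1 ⊕ ℤ/2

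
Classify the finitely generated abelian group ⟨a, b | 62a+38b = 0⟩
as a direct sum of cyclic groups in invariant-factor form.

Answer: M ≅ ℤ^1 ⊕ ℤ/2

Derivation:
rank_ℚ(R)=1; free=2−1=1
SNF(R) diag = [2] → torsion [2]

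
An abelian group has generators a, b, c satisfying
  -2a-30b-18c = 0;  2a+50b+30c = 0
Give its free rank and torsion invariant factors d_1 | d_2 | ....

rank_ℚ(R)=2; free=3−2=1
SNF(R) diag = [2, 4] → torsion [2, 4]

Answer: M ≅ ℤ^1 ⊕ ℤ/2 ⊕ ℤ/4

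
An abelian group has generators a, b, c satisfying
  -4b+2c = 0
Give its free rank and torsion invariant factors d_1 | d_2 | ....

rank_ℚ(R)=1; free=3−1=2
SNF(R) diag = [2] → torsion [2]

Answer: M ≅ ℤ^2 ⊕ ℤ/2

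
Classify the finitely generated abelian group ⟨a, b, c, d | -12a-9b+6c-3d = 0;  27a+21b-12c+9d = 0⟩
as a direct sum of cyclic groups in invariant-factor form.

Answer: M ≅ ℤ^2 ⊕ ℤ/3 ⊕ ℤ/3

Derivation:
rank_ℚ(R)=2; free=4−2=2
SNF(R) diag = [3, 3] → torsion [3, 3]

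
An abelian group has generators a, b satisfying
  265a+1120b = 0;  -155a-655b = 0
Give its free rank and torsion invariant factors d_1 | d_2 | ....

Answer: M ≅ ℤ/5 ⊕ ℤ/5

Derivation:
rank_ℚ(R)=2; free=2−2=0
SNF(R) diag = [5, 5] → torsion [5, 5]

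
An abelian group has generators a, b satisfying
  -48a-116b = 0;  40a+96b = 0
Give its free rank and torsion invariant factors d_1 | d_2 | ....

rank_ℚ(R)=2; free=2−2=0
SNF(R) diag = [4, 8] → torsion [4, 8]

Answer: M ≅ ℤ/4 ⊕ ℤ/8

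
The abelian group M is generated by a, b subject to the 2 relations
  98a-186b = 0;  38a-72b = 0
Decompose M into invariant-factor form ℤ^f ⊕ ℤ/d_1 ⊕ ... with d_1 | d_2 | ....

rank_ℚ(R)=2; free=2−2=0
SNF(R) diag = [2, 6] → torsion [2, 6]

Answer: M ≅ ℤ/2 ⊕ ℤ/6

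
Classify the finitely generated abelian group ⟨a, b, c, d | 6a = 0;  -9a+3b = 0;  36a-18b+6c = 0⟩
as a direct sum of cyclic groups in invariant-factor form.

Answer: M ≅ ℤ^1 ⊕ ℤ/3 ⊕ ℤ/6 ⊕ ℤ/6

Derivation:
rank_ℚ(R)=3; free=4−3=1
SNF(R) diag = [3, 6, 6] → torsion [3, 6, 6]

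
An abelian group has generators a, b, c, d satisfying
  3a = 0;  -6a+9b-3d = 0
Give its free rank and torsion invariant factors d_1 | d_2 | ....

rank_ℚ(R)=2; free=4−2=2
SNF(R) diag = [3, 3] → torsion [3, 3]

Answer: M ≅ ℤ^2 ⊕ ℤ/3 ⊕ ℤ/3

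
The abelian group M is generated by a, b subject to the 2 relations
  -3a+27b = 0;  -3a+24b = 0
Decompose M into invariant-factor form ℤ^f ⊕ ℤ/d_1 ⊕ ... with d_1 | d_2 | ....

rank_ℚ(R)=2; free=2−2=0
SNF(R) diag = [3, 3] → torsion [3, 3]

Answer: M ≅ ℤ/3 ⊕ ℤ/3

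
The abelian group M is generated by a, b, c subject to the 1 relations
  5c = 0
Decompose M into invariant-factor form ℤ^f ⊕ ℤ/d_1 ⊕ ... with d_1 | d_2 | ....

Answer: M ≅ ℤ^2 ⊕ ℤ/5

Derivation:
rank_ℚ(R)=1; free=3−1=2
SNF(R) diag = [5] → torsion [5]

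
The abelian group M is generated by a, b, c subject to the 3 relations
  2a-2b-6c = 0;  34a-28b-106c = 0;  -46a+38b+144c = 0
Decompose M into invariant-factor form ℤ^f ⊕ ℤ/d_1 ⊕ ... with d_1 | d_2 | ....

rank_ℚ(R)=3; free=3−3=0
SNF(R) diag = [2, 2, 2] → torsion [2, 2, 2]

Answer: M ≅ ℤ/2 ⊕ ℤ/2 ⊕ ℤ/2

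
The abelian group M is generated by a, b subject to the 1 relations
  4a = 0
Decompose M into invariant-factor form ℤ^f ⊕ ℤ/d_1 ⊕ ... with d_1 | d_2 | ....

rank_ℚ(R)=1; free=2−1=1
SNF(R) diag = [4] → torsion [4]

Answer: M ≅ ℤ^1 ⊕ ℤ/4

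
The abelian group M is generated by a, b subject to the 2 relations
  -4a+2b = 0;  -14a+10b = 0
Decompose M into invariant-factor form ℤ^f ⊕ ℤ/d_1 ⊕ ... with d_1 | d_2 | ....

rank_ℚ(R)=2; free=2−2=0
SNF(R) diag = [2, 6] → torsion [2, 6]

Answer: M ≅ ℤ/2 ⊕ ℤ/6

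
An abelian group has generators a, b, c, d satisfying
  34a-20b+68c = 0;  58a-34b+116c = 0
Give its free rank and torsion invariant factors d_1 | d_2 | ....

rank_ℚ(R)=2; free=4−2=2
SNF(R) diag = [2, 2] → torsion [2, 2]

Answer: M ≅ ℤ^2 ⊕ ℤ/2 ⊕ ℤ/2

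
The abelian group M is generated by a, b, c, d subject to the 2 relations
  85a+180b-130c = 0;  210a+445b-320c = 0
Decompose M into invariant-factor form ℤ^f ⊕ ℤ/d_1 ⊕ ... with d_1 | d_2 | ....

rank_ℚ(R)=2; free=4−2=2
SNF(R) diag = [5, 5] → torsion [5, 5]

Answer: M ≅ ℤ^2 ⊕ ℤ/5 ⊕ ℤ/5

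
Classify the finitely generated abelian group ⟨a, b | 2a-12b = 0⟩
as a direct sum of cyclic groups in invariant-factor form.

Answer: M ≅ ℤ^1 ⊕ ℤ/2

Derivation:
rank_ℚ(R)=1; free=2−1=1
SNF(R) diag = [2] → torsion [2]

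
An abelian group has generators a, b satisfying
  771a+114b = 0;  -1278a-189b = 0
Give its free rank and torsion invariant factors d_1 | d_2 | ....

rank_ℚ(R)=2; free=2−2=0
SNF(R) diag = [3, 9] → torsion [3, 9]

Answer: M ≅ ℤ/3 ⊕ ℤ/9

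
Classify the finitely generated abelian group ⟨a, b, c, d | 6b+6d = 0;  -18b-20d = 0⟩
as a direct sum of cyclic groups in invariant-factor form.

rank_ℚ(R)=2; free=4−2=2
SNF(R) diag = [2, 6] → torsion [2, 6]

Answer: M ≅ ℤ^2 ⊕ ℤ/2 ⊕ ℤ/6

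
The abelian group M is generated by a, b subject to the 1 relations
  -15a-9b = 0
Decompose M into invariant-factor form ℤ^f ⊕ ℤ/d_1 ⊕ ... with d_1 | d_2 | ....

Answer: M ≅ ℤ^1 ⊕ ℤ/3

Derivation:
rank_ℚ(R)=1; free=2−1=1
SNF(R) diag = [3] → torsion [3]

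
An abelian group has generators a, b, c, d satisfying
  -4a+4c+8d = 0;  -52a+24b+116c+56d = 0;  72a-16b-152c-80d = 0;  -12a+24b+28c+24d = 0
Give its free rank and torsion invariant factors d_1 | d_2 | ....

Answer: M ≅ ℤ/4 ⊕ ℤ/8 ⊕ ℤ/16 ⊕ ℤ/48

Derivation:
rank_ℚ(R)=4; free=4−4=0
SNF(R) diag = [4, 8, 16, 48] → torsion [4, 8, 16, 48]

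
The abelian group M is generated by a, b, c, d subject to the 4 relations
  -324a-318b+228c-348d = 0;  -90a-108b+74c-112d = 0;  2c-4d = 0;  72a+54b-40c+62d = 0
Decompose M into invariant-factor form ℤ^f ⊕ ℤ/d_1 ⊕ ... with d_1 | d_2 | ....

Answer: M ≅ ℤ/2 ⊕ ℤ/6 ⊕ ℤ/18 ⊕ ℤ/54

Derivation:
rank_ℚ(R)=4; free=4−4=0
SNF(R) diag = [2, 6, 18, 54] → torsion [2, 6, 18, 54]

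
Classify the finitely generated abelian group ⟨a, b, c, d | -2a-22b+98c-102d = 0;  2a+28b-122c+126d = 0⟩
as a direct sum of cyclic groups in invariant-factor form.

Answer: M ≅ ℤ^2 ⊕ ℤ/2 ⊕ ℤ/6

Derivation:
rank_ℚ(R)=2; free=4−2=2
SNF(R) diag = [2, 6] → torsion [2, 6]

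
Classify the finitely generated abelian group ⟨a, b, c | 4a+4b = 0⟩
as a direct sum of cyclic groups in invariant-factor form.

Answer: M ≅ ℤ^2 ⊕ ℤ/4

Derivation:
rank_ℚ(R)=1; free=3−1=2
SNF(R) diag = [4] → torsion [4]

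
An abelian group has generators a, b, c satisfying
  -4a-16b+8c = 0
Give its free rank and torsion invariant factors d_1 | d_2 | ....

rank_ℚ(R)=1; free=3−1=2
SNF(R) diag = [4] → torsion [4]

Answer: M ≅ ℤ^2 ⊕ ℤ/4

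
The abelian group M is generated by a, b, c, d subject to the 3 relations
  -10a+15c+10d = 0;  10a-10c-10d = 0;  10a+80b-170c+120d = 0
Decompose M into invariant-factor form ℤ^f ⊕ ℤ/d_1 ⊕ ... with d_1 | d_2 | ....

Answer: M ≅ ℤ^1 ⊕ ℤ/5 ⊕ ℤ/10 ⊕ ℤ/10

Derivation:
rank_ℚ(R)=3; free=4−3=1
SNF(R) diag = [5, 10, 10] → torsion [5, 10, 10]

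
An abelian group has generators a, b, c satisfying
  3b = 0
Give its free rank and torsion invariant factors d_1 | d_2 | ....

Answer: M ≅ ℤ^2 ⊕ ℤ/3

Derivation:
rank_ℚ(R)=1; free=3−1=2
SNF(R) diag = [3] → torsion [3]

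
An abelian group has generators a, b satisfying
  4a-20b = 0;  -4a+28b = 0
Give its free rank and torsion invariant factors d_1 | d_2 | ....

Answer: M ≅ ℤ/4 ⊕ ℤ/8

Derivation:
rank_ℚ(R)=2; free=2−2=0
SNF(R) diag = [4, 8] → torsion [4, 8]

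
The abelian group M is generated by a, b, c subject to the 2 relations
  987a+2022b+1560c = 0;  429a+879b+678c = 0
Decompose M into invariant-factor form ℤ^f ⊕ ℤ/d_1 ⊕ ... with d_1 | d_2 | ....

Answer: M ≅ ℤ^1 ⊕ ℤ/3 ⊕ ℤ/9

Derivation:
rank_ℚ(R)=2; free=3−2=1
SNF(R) diag = [3, 9] → torsion [3, 9]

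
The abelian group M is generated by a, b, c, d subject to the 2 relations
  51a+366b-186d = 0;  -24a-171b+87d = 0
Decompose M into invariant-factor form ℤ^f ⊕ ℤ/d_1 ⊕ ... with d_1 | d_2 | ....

Answer: M ≅ ℤ^2 ⊕ ℤ/3 ⊕ ℤ/3

Derivation:
rank_ℚ(R)=2; free=4−2=2
SNF(R) diag = [3, 3] → torsion [3, 3]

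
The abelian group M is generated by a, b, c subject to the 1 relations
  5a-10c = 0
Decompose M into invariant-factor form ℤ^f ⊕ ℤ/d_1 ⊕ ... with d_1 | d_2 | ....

Answer: M ≅ ℤ^2 ⊕ ℤ/5

Derivation:
rank_ℚ(R)=1; free=3−1=2
SNF(R) diag = [5] → torsion [5]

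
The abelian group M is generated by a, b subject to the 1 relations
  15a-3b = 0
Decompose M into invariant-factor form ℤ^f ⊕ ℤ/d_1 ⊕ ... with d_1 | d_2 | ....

Answer: M ≅ ℤ^1 ⊕ ℤ/3

Derivation:
rank_ℚ(R)=1; free=2−1=1
SNF(R) diag = [3] → torsion [3]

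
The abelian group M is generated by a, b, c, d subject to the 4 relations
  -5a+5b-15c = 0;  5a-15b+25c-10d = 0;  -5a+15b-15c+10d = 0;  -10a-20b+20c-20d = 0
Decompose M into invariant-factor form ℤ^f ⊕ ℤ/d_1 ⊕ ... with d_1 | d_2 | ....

rank_ℚ(R)=4; free=4−4=0
SNF(R) diag = [5, 10, 10, 10] → torsion [5, 10, 10, 10]

Answer: M ≅ ℤ/5 ⊕ ℤ/10 ⊕ ℤ/10 ⊕ ℤ/10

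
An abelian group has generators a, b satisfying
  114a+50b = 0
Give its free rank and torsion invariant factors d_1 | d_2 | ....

rank_ℚ(R)=1; free=2−1=1
SNF(R) diag = [2] → torsion [2]

Answer: M ≅ ℤ^1 ⊕ ℤ/2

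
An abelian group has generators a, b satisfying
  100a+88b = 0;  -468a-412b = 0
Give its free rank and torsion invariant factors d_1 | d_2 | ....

Answer: M ≅ ℤ/4 ⊕ ℤ/4

Derivation:
rank_ℚ(R)=2; free=2−2=0
SNF(R) diag = [4, 4] → torsion [4, 4]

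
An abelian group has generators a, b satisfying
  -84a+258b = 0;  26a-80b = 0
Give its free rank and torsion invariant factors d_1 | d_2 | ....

rank_ℚ(R)=2; free=2−2=0
SNF(R) diag = [2, 6] → torsion [2, 6]

Answer: M ≅ ℤ/2 ⊕ ℤ/6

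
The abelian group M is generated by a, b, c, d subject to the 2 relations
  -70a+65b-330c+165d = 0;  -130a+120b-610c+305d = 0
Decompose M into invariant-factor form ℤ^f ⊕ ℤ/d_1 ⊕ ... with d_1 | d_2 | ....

Answer: M ≅ ℤ^2 ⊕ ℤ/5 ⊕ ℤ/5

Derivation:
rank_ℚ(R)=2; free=4−2=2
SNF(R) diag = [5, 5] → torsion [5, 5]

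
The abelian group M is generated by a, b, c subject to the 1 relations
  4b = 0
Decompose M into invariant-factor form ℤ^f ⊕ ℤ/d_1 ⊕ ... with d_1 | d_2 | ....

rank_ℚ(R)=1; free=3−1=2
SNF(R) diag = [4] → torsion [4]

Answer: M ≅ ℤ^2 ⊕ ℤ/4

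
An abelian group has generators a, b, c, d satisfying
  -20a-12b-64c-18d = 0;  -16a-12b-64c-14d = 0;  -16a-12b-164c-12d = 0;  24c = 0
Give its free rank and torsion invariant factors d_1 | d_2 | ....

rank_ℚ(R)=4; free=4−4=0
SNF(R) diag = [2, 4, 12, 24] → torsion [2, 4, 12, 24]

Answer: M ≅ ℤ/2 ⊕ ℤ/4 ⊕ ℤ/12 ⊕ ℤ/24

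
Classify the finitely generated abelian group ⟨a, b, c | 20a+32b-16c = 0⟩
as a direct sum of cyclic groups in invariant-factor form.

rank_ℚ(R)=1; free=3−1=2
SNF(R) diag = [4] → torsion [4]

Answer: M ≅ ℤ^2 ⊕ ℤ/4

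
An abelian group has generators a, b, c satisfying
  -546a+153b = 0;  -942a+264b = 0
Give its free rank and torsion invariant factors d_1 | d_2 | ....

Answer: M ≅ ℤ^1 ⊕ ℤ/3 ⊕ ℤ/6

Derivation:
rank_ℚ(R)=2; free=3−2=1
SNF(R) diag = [3, 6] → torsion [3, 6]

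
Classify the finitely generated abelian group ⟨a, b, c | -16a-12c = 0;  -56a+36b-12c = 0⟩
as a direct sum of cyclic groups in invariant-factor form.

Answer: M ≅ ℤ^1 ⊕ ℤ/4 ⊕ ℤ/12

Derivation:
rank_ℚ(R)=2; free=3−2=1
SNF(R) diag = [4, 12] → torsion [4, 12]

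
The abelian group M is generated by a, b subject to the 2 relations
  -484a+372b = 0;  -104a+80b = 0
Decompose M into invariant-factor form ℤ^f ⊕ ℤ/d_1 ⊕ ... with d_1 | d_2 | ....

Answer: M ≅ ℤ/4 ⊕ ℤ/8

Derivation:
rank_ℚ(R)=2; free=2−2=0
SNF(R) diag = [4, 8] → torsion [4, 8]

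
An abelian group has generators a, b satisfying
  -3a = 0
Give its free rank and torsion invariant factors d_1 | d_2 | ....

Answer: M ≅ ℤ^1 ⊕ ℤ/3

Derivation:
rank_ℚ(R)=1; free=2−1=1
SNF(R) diag = [3] → torsion [3]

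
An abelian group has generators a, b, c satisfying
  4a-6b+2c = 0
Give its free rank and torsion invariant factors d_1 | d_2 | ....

rank_ℚ(R)=1; free=3−1=2
SNF(R) diag = [2] → torsion [2]

Answer: M ≅ ℤ^2 ⊕ ℤ/2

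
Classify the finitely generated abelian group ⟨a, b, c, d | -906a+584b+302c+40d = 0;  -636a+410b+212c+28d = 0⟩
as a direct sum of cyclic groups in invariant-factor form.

Answer: M ≅ ℤ^2 ⊕ ℤ/2 ⊕ ℤ/6

Derivation:
rank_ℚ(R)=2; free=4−2=2
SNF(R) diag = [2, 6] → torsion [2, 6]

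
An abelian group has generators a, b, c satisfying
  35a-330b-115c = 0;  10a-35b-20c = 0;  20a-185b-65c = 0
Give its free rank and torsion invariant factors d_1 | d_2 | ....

rank_ℚ(R)=3; free=3−3=0
SNF(R) diag = [5, 5, 5] → torsion [5, 5, 5]

Answer: M ≅ ℤ/5 ⊕ ℤ/5 ⊕ ℤ/5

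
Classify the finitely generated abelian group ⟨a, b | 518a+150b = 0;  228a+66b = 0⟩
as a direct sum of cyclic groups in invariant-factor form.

rank_ℚ(R)=2; free=2−2=0
SNF(R) diag = [2, 6] → torsion [2, 6]

Answer: M ≅ ℤ/2 ⊕ ℤ/6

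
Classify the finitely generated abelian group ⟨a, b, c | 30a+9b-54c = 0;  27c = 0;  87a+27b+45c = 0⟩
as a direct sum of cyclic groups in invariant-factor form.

rank_ℚ(R)=3; free=3−3=0
SNF(R) diag = [3, 9, 27] → torsion [3, 9, 27]

Answer: M ≅ ℤ/3 ⊕ ℤ/9 ⊕ ℤ/27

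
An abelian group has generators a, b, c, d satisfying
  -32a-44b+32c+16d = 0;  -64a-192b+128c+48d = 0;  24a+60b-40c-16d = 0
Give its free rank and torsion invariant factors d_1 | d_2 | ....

Answer: M ≅ ℤ^1 ⊕ ℤ/4 ⊕ ℤ/8 ⊕ ℤ/16

Derivation:
rank_ℚ(R)=3; free=4−3=1
SNF(R) diag = [4, 8, 16] → torsion [4, 8, 16]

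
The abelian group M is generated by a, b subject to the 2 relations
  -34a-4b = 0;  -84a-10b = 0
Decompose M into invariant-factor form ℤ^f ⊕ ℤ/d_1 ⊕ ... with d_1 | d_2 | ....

rank_ℚ(R)=2; free=2−2=0
SNF(R) diag = [2, 2] → torsion [2, 2]

Answer: M ≅ ℤ/2 ⊕ ℤ/2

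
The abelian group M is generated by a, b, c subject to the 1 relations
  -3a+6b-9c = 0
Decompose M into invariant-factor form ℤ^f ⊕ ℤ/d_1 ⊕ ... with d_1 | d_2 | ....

rank_ℚ(R)=1; free=3−1=2
SNF(R) diag = [3] → torsion [3]

Answer: M ≅ ℤ^2 ⊕ ℤ/3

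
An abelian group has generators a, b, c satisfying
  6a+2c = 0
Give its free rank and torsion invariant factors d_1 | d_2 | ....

Answer: M ≅ ℤ^2 ⊕ ℤ/2

Derivation:
rank_ℚ(R)=1; free=3−1=2
SNF(R) diag = [2] → torsion [2]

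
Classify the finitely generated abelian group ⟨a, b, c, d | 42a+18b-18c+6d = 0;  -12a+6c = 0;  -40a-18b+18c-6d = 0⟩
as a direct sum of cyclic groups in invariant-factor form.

rank_ℚ(R)=3; free=4−3=1
SNF(R) diag = [2, 6, 6] → torsion [2, 6, 6]

Answer: M ≅ ℤ^1 ⊕ ℤ/2 ⊕ ℤ/6 ⊕ ℤ/6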